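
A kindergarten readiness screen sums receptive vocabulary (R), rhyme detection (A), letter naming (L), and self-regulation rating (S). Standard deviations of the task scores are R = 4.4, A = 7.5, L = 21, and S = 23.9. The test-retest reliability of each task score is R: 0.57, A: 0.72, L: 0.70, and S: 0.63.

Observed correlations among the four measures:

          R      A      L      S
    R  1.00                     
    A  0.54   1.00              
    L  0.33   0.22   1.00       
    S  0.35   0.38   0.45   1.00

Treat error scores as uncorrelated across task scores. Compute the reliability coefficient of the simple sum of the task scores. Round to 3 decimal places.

0.808

Var(R+A+L+S) = 4.4² + 7.5² + 21² + 23.9² + 2·[4.4·7.5·0.54 + 4.4·21·0.33 + 4.4·23.9·0.35 + 7.5·21·0.22 + 7.5·23.9·0.38 + 21·23.9·0.45] = 1087.82 + 827.476 = 1915.3.
With uncorrelated errors the cross-covariances are all true-score covariance, so they carry over unchanged; only the diagonal terms shrink to ρᵢσᵢ².
True-score variance = [4.4²·0.57 + 7.5²·0.72 + 21²·0.70 + 23.9²·0.63] + 827.476 = 720.097 + 827.476 = 1547.57.
Reliability = 1547.57 / 1915.3 = 0.808.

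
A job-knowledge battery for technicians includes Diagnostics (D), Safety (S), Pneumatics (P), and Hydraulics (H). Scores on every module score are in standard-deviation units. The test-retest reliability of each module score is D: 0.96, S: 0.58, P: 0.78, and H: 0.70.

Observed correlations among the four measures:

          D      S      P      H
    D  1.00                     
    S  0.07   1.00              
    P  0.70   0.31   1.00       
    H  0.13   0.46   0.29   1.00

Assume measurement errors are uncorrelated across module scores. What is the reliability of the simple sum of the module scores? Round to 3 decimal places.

0.876

Var(D+S+P+H) = 4 + 2·[0.07 + 0.70 + 0.13 + 0.31 + 0.46 + 0.29] = 4 + 3.92 = 7.92.
Under uncorrelated errors the observed covariances equal the true-score covariances, so only the own-variance terms attenuate.
True-score variance = [0.96 + 0.58 + 0.78 + 0.70] + 3.92 = 3.02 + 3.92 = 6.94.
Reliability = 6.94 / 7.92 = 0.876.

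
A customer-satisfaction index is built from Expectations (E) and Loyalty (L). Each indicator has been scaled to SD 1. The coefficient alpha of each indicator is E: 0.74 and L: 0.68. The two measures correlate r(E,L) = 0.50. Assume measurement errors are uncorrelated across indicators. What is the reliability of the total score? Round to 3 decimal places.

0.807

Var(E+L) = 2 + 2·[0.50] = 2 + 1 = 3.
With uncorrelated errors the cross-covariances are all true-score covariance, so they carry over unchanged; only the diagonal terms shrink to ρᵢσᵢ².
True-score variance = [0.74 + 0.68] + 1 = 1.42 + 1 = 2.42.
Reliability = 2.42 / 3 = 0.807.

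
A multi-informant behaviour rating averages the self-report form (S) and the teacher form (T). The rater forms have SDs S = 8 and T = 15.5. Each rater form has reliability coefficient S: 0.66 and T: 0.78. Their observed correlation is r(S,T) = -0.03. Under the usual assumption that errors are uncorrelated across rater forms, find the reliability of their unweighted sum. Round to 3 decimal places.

0.749

Var(S+T) = 8² + 15.5² + 2·[8·15.5·(-0.03)] = 304.25 − 7.44 = 296.81.
Under uncorrelated errors the observed covariances equal the true-score covariances, so only the own-variance terms attenuate.
True-score variance = [8²·0.66 + 15.5²·0.78] − 7.44 = 229.635 − 7.44 = 222.195.
Reliability = 222.195 / 296.81 = 0.749.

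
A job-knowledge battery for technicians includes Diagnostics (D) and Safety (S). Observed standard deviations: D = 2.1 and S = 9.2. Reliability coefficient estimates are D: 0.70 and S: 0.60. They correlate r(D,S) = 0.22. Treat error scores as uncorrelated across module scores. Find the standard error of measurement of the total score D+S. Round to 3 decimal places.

5.931

Var(total) = 89.05 + 8.5008 = 97.5508.
True-score variance = 53.871 + 8.5008 = 62.3718, so reliability = 0.6394.
Error variance = 97.5508 − 62.3718 = 35.179; SEM = √35.179 = 5.931.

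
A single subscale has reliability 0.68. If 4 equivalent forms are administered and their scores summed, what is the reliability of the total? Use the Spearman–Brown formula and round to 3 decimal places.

ρ_k = kρ / (1 + (k−1)ρ) = 4·0.68 / (1 + 3·0.68) = 2.720 / 3.040 = 0.895.

0.895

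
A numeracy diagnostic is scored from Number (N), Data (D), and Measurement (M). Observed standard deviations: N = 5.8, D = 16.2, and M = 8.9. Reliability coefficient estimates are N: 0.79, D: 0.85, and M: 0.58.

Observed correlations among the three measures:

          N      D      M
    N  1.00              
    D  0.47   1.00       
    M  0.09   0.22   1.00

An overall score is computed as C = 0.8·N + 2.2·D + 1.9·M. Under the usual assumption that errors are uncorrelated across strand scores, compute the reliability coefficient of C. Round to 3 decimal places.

Var(C) = 0.8²·5.8² + 2.2²·16.2² + 1.9²·8.9² + 2·[1.76·5.8·16.2·0.47 + 1.52·5.8·8.9·0.09 + 4.18·16.2·8.9·0.22] = 1577.69 + 434.747 = 2012.43.
With uncorrelated errors the cross-covariances are all true-score covariance, so they carry over unchanged; only the diagonal terms shrink to ρᵢσᵢ².
True-score variance = [0.8²·5.8²·0.79 + 2.2²·16.2²·0.85 + 1.9²·8.9²·0.58] + 434.747 = 1262.54 + 434.747 = 1697.28.
Reliability = 1697.28 / 2012.43 = 0.843.

0.843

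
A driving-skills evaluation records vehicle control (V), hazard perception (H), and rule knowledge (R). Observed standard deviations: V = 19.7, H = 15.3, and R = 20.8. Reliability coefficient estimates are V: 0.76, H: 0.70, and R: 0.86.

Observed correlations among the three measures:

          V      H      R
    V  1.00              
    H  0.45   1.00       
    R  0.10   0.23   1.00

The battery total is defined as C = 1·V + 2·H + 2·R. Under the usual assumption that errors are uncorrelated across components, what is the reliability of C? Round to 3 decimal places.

Var(C) = 19.7² + 2²·15.3² + 2²·20.8² + 2·[2·19.7·15.3·0.45 + 2·19.7·20.8·0.10 + 4·15.3·20.8·0.23] = 3055.01 + 1292 = 4347.01.
Under uncorrelated errors the observed covariances equal the true-score covariances, so only the own-variance terms attenuate.
True-score variance = [19.7²·0.76 + 2²·15.3²·0.70 + 2²·20.8²·0.86] + 1292 = 2438.68 + 1292 = 3730.69.
Reliability = 3730.69 / 4347.01 = 0.858.

0.858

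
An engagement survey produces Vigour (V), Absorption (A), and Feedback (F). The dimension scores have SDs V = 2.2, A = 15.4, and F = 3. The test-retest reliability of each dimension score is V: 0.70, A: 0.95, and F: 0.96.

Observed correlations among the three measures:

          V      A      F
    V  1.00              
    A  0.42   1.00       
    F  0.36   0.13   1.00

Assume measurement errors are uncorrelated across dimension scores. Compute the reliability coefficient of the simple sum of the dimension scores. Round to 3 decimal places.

0.954

Var(V+A+F) = 2.2² + 15.4² + 3² + 2·[2.2·15.4·0.42 + 2.2·3·0.36 + 15.4·3·0.13] = 251 + 45.2232 = 296.223.
Under uncorrelated errors the observed covariances equal the true-score covariances, so only the own-variance terms attenuate.
True-score variance = [2.2²·0.70 + 15.4²·0.95 + 3²·0.96] + 45.2232 = 237.33 + 45.2232 = 282.553.
Reliability = 282.553 / 296.223 = 0.954.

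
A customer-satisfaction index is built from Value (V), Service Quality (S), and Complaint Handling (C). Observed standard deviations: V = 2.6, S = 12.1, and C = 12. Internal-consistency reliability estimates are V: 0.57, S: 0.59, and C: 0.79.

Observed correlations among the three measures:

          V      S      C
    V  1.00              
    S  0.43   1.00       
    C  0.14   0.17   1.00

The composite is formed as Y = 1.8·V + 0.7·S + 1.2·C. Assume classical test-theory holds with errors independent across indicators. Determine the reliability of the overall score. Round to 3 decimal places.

Var(Y) = 1.8²·2.6² + 0.7²·12.1² + 1.2²·12² + 2·[1.26·2.6·12.1·0.43 + 2.16·2.6·12·0.14 + 0.84·12.1·12·0.17] = 301.003 + 94.4289 = 395.432.
With uncorrelated errors the cross-covariances are all true-score covariance, so they carry over unchanged; only the diagonal terms shrink to ρᵢσᵢ².
True-score variance = [1.8²·2.6²·0.57 + 0.7²·12.1²·0.59 + 1.2²·12²·0.79] + 94.4289 = 218.626 + 94.4289 = 313.055.
Reliability = 313.055 / 395.432 = 0.792.

0.792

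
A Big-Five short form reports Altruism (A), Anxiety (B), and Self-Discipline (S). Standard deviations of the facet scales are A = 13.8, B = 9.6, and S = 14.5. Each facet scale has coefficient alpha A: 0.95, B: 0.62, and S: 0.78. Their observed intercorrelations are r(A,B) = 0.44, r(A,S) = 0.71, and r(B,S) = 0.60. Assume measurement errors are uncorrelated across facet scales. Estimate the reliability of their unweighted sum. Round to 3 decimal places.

Var(A+B+S) = 13.8² + 9.6² + 14.5² + 2·[13.8·9.6·0.44 + 13.8·14.5·0.71 + 9.6·14.5·0.60] = 492.85 + 567.764 = 1060.61.
Because errors are independent across components, Cov(Tᵢ,Tⱼ) = Cov(Xᵢ,Xⱼ); the off-diagonal part of the true-score variance is the same as above.
True-score variance = [13.8²·0.95 + 9.6²·0.62 + 14.5²·0.78] + 567.764 = 402.052 + 567.764 = 969.817.
Reliability = 969.817 / 1060.61 = 0.914.

0.914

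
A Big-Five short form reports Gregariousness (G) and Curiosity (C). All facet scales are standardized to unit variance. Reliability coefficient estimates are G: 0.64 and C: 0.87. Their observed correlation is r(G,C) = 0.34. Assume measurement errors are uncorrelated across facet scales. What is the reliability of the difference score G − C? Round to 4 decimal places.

0.6288

Var(G−C) = 1 + 1 − 2·0.34 = 2 − 0.68 = 1.32.
With uncorrelated errors the cross-covariances are all true-score covariance, so they carry over unchanged; only the diagonal terms shrink to ρᵢσᵢ².
True-score variance = [0.64 + 0.87] − 0.68 = 1.51 − 0.68 = 0.83.
Reliability = 0.83 / 1.32 = 0.6288.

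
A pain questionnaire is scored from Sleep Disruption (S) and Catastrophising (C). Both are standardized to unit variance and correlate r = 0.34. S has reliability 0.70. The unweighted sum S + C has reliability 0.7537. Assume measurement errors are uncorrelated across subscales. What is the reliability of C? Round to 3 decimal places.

0.640

Var(S+C) = 2 + 2·0.34 = 2.680.
True-score variance = ρ_S + ρ_C + 2·0.34, so 0.7537 = (0.70 + ρ_C + 0.68) / 2.680.
ρ_C = 0.7537·2.680 − 0.70 − 0.68 = 0.640.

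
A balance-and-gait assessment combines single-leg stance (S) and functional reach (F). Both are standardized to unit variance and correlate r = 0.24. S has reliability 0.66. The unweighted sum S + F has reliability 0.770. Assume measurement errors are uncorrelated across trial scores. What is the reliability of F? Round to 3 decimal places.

Var(S+F) = 2 + 2·0.24 = 2.480.
True-score variance = ρ_S + ρ_F + 2·0.24, so 0.770 = (0.66 + ρ_F + 0.48) / 2.480.
ρ_F = 0.770·2.480 − 0.66 − 0.48 = 0.770.

0.770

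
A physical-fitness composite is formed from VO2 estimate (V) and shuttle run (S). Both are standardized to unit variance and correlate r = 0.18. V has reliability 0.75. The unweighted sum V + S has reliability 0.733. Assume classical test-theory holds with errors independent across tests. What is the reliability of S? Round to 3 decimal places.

Var(V+S) = 2 + 2·0.18 = 2.360.
True-score variance = ρ_V + ρ_S + 2·0.18, so 0.733 = (0.75 + ρ_S + 0.36) / 2.360.
ρ_S = 0.733·2.360 − 0.75 − 0.36 = 0.620.

0.620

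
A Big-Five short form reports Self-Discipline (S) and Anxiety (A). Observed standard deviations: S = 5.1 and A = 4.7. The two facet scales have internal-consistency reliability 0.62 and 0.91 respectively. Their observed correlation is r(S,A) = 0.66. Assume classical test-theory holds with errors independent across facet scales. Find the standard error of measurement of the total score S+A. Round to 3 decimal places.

Var(total) = 48.1 + 31.6404 = 79.7404.
True-score variance = 36.2281 + 31.6404 = 67.8685, so reliability = 0.8511.
Error variance = 79.7404 − 67.8685 = 11.8719; SEM = √11.8719 = 3.446.

3.446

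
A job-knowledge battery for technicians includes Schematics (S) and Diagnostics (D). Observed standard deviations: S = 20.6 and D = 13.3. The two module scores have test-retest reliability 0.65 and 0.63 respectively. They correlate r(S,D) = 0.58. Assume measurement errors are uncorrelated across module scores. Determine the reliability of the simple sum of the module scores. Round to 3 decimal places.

Var(S+D) = 20.6² + 13.3² + 2·[20.6·13.3·0.58] = 601.25 + 317.817 = 919.067.
With uncorrelated errors the cross-covariances are all true-score covariance, so they carry over unchanged; only the diagonal terms shrink to ρᵢσᵢ².
True-score variance = [20.6²·0.65 + 13.3²·0.63] + 317.817 = 387.275 + 317.817 = 705.091.
Reliability = 705.091 / 919.067 = 0.767.

0.767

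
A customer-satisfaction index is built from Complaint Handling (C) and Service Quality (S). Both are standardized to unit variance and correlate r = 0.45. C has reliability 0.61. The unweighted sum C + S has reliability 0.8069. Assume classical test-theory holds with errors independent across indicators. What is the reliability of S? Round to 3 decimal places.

Var(C+S) = 2 + 2·0.45 = 2.900.
True-score variance = ρ_C + ρ_S + 2·0.45, so 0.8069 = (0.61 + ρ_S + 0.90) / 2.900.
ρ_S = 0.8069·2.900 − 0.61 − 0.90 = 0.830.

0.830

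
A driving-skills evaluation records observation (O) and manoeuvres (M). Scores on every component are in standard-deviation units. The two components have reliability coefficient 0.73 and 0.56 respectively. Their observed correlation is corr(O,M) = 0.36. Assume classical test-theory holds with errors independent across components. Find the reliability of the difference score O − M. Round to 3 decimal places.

Var(O−M) = 1 + 1 − 2·0.36 = 2 − 0.72 = 1.28.
With uncorrelated errors the cross-covariances are all true-score covariance, so they carry over unchanged; only the diagonal terms shrink to ρᵢσᵢ².
True-score variance = [0.73 + 0.56] − 0.72 = 1.29 − 0.72 = 0.57.
Reliability = 0.57 / 1.28 = 0.445.

0.445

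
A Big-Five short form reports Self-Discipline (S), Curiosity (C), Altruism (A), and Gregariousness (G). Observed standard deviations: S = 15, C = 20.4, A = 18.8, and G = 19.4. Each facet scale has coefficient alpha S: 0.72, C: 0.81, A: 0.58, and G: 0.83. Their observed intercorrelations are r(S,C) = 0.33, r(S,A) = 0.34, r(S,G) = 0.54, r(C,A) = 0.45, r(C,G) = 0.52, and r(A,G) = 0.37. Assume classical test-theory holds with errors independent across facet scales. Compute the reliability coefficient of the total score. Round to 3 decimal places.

0.886

Var(S+C+A+G) = 15² + 20.4² + 18.8² + 19.4² + 2·[15·20.4·0.33 + 15·18.8·0.34 + 15·19.4·0.54 + 20.4·18.8·0.45 + 20.4·19.4·0.52 + 18.8·19.4·0.37] = 1370.96 + 1734.65 = 3105.61.
Because errors are independent across components, Cov(Tᵢ,Tⱼ) = Cov(Xᵢ,Xⱼ); the off-diagonal part of the true-score variance is the same as above.
True-score variance = [15²·0.72 + 20.4²·0.81 + 18.8²·0.58 + 19.4²·0.83] + 1734.65 = 1016.46 + 1734.65 = 2751.11.
Reliability = 2751.11 / 3105.61 = 0.886.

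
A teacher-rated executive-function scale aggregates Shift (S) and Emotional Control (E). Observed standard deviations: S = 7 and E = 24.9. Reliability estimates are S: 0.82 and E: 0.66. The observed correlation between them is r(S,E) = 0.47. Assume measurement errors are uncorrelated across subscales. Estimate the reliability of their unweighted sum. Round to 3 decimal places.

0.736

Var(S+E) = 7² + 24.9² + 2·[7·24.9·0.47] = 669.01 + 163.842 = 832.852.
Because errors are independent across components, Cov(Tᵢ,Tⱼ) = Cov(Xᵢ,Xⱼ); the off-diagonal part of the true-score variance is the same as above.
True-score variance = [7²·0.82 + 24.9²·0.66] + 163.842 = 449.387 + 163.842 = 613.229.
Reliability = 613.229 / 832.852 = 0.736.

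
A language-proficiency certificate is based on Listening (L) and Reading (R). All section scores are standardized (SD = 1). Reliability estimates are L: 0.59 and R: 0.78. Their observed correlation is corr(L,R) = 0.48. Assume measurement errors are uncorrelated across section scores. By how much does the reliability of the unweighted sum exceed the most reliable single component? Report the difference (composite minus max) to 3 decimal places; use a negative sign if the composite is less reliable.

Var(sum) = 2 + 0.96 = 2.96; true-score variance = 1.37 + 0.96 = 2.33; composite reliability = 0.7872.
Max component reliability = 0.7800.
Difference = 0.7872 − 0.7800 = 0.007.

0.007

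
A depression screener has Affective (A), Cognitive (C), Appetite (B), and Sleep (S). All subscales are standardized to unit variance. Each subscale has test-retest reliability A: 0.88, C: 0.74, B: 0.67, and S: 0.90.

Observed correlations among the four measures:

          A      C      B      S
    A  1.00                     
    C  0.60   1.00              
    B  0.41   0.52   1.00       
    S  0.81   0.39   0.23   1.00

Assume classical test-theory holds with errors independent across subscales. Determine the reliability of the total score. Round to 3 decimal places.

0.918

Var(A+C+B+S) = 4 + 2·[0.60 + 0.41 + 0.81 + 0.52 + 0.39 + 0.23] = 4 + 5.92 = 9.92.
Under uncorrelated errors the observed covariances equal the true-score covariances, so only the own-variance terms attenuate.
True-score variance = [0.88 + 0.74 + 0.67 + 0.90] + 5.92 = 3.19 + 5.92 = 9.11.
Reliability = 9.11 / 9.92 = 0.918.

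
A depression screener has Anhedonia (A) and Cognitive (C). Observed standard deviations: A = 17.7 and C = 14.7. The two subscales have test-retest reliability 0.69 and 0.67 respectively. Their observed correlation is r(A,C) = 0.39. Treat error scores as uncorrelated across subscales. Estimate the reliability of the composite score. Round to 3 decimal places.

Var(A+C) = 17.7² + 14.7² + 2·[17.7·14.7·0.39] = 529.38 + 202.948 = 732.328.
Under uncorrelated errors the observed covariances equal the true-score covariances, so only the own-variance terms attenuate.
True-score variance = [17.7²·0.69 + 14.7²·0.67] + 202.948 = 360.95 + 202.948 = 563.899.
Reliability = 563.899 / 732.328 = 0.770.

0.770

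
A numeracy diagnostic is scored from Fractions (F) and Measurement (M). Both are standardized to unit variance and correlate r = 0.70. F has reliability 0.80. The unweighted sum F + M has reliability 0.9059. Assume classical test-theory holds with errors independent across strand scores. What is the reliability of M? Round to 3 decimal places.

Var(F+M) = 2 + 2·0.70 = 3.400.
True-score variance = ρ_F + ρ_M + 2·0.70, so 0.9059 = (0.80 + ρ_M + 1.40) / 3.400.
ρ_M = 0.9059·3.400 − 0.80 − 1.40 = 0.880.

0.880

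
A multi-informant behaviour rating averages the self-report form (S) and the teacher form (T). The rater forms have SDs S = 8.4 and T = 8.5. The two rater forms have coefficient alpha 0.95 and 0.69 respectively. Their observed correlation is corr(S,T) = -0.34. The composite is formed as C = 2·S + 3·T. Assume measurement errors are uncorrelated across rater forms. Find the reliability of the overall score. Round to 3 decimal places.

Var(C) = 2²·8.4² + 3²·8.5² + 2·[6·8.4·8.5·(-0.34)] = 932.49 − 291.312 = 641.178.
Under uncorrelated errors the observed covariances equal the true-score covariances, so only the own-variance terms attenuate.
True-score variance = [2²·8.4²·0.95 + 3²·8.5²·0.69] − 291.312 = 716.8 − 291.312 = 425.488.
Reliability = 425.488 / 641.178 = 0.664.

0.664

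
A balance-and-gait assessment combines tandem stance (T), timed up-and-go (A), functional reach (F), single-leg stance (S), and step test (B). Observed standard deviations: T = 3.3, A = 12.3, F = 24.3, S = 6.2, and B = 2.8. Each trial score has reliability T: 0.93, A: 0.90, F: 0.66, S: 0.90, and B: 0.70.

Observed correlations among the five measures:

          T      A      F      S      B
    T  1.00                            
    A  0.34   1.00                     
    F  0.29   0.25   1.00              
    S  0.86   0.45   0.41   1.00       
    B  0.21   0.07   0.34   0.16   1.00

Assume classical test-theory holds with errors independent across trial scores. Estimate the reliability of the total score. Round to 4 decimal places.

0.8299

Var(T+A+F+S+B) = 3.3² + 12.3² + 24.3² + 6.2² + 2.8² + 2·[3.3·12.3·0.34 + 3.3·24.3·0.29 + 3.3·6.2·0.86 + 3.3·2.8·0.21 + 12.3·24.3·0.25 + 12.3·6.2·0.45 + 12.3·2.8·0.07 + 24.3·6.2·0.41 + 24.3·2.8·0.34 + 6.2·2.8·0.16] = 798.95 + 511.448 = 1310.4.
Under uncorrelated errors the observed covariances equal the true-score covariances, so only the own-variance terms attenuate.
True-score variance = [3.3²·0.93 + 12.3²·0.90 + 24.3²·0.66 + 6.2²·0.90 + 2.8²·0.70] + 511.448 = 576.096 + 511.448 = 1087.54.
Reliability = 1087.54 / 1310.4 = 0.8299.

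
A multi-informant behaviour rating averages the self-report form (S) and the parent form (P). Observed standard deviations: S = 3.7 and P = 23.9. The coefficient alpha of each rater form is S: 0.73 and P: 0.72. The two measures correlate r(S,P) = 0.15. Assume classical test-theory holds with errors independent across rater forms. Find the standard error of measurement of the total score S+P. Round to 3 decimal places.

Var(total) = 584.9 + 26.529 = 611.429.
True-score variance = 421.265 + 26.529 = 447.794, so reliability = 0.7324.
Error variance = 611.429 − 447.794 = 163.635; SEM = √163.635 = 12.792.

12.792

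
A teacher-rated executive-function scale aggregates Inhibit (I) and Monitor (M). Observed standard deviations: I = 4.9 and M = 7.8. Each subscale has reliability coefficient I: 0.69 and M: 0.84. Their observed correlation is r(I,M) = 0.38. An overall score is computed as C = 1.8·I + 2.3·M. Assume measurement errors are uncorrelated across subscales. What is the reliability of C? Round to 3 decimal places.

0.855

Var(C) = 1.8²·4.9² + 2.3²·7.8² + 2·[4.14·4.9·7.8·0.38] = 399.636 + 120.255 = 519.891.
With uncorrelated errors the cross-covariances are all true-score covariance, so they carry over unchanged; only the diagonal terms shrink to ρᵢσᵢ².
True-score variance = [1.8²·4.9²·0.69 + 2.3²·7.8²·0.84] + 120.255 = 324.025 + 120.255 = 444.281.
Reliability = 444.281 / 519.891 = 0.855.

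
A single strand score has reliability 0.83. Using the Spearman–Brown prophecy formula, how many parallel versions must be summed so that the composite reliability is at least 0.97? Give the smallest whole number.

7

k ≥ ρ*(1−ρ₁)/(ρ₁(1−ρ*)) = 0.97·0.17 / (0.83·0.03) = 6.622.
Smallest integer k = 7.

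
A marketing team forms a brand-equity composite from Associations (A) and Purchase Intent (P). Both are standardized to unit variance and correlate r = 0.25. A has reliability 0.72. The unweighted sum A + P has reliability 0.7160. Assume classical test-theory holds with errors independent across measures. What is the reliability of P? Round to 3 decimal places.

0.570

Var(A+P) = 2 + 2·0.25 = 2.500.
True-score variance = ρ_A + ρ_P + 2·0.25, so 0.7160 = (0.72 + ρ_P + 0.50) / 2.500.
ρ_P = 0.7160·2.500 − 0.72 − 0.50 = 0.570.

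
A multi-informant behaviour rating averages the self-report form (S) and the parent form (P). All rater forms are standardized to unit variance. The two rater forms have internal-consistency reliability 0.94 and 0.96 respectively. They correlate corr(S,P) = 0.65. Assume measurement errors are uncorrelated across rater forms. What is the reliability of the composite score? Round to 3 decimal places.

0.970

Var(S+P) = 2 + 2·[0.65] = 2 + 1.3 = 3.3.
With uncorrelated errors the cross-covariances are all true-score covariance, so they carry over unchanged; only the diagonal terms shrink to ρᵢσᵢ².
True-score variance = [0.94 + 0.96] + 1.3 = 1.9 + 1.3 = 3.2.
Reliability = 3.2 / 3.3 = 0.970.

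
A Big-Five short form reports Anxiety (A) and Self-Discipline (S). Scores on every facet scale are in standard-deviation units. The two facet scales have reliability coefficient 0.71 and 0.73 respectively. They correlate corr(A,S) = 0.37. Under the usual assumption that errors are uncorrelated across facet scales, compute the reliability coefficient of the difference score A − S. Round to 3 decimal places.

Var(A−S) = 1 + 1 − 2·0.37 = 2 − 0.74 = 1.26.
Under uncorrelated errors the observed covariances equal the true-score covariances, so only the own-variance terms attenuate.
True-score variance = [0.71 + 0.73] − 0.74 = 1.44 − 0.74 = 0.7.
Reliability = 0.7 / 1.26 = 0.556.

0.556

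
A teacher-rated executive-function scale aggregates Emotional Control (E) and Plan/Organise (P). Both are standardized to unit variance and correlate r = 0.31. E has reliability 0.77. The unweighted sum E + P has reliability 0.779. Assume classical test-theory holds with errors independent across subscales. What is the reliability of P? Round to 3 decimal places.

Var(E+P) = 2 + 2·0.31 = 2.620.
True-score variance = ρ_E + ρ_P + 2·0.31, so 0.779 = (0.77 + ρ_P + 0.62) / 2.620.
ρ_P = 0.779·2.620 − 0.77 − 0.62 = 0.651.

0.651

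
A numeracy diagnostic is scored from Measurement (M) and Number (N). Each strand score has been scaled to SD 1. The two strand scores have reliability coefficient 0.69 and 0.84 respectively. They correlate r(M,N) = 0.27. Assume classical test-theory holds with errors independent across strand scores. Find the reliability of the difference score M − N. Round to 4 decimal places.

Var(M−N) = 1 + 1 − 2·0.27 = 2 − 0.54 = 1.46.
Under uncorrelated errors the observed covariances equal the true-score covariances, so only the own-variance terms attenuate.
True-score variance = [0.69 + 0.84] − 0.54 = 1.53 − 0.54 = 0.99.
Reliability = 0.99 / 1.46 = 0.6781.

0.6781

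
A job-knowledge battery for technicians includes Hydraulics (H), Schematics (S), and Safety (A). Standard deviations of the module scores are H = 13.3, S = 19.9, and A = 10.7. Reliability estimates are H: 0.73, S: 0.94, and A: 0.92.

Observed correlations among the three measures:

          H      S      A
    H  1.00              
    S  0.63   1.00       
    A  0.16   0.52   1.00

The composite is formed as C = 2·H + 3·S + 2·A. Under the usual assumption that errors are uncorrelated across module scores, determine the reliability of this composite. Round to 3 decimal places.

Var(C) = 2²·13.3² + 3²·19.9² + 2²·10.7² + 2·[6·13.3·19.9·0.63 + 4·13.3·10.7·0.16 + 6·19.9·10.7·0.52] = 4729.61 + 3511.75 = 8241.36.
Because errors are independent across components, Cov(Tᵢ,Tⱼ) = Cov(Xᵢ,Xⱼ); the off-diagonal part of the true-score variance is the same as above.
True-score variance = [2²·13.3²·0.73 + 3²·19.9²·0.94 + 2²·10.7²·0.92] + 3511.75 = 4288.09 + 3511.75 = 7799.83.
Reliability = 7799.83 / 8241.36 = 0.946.

0.946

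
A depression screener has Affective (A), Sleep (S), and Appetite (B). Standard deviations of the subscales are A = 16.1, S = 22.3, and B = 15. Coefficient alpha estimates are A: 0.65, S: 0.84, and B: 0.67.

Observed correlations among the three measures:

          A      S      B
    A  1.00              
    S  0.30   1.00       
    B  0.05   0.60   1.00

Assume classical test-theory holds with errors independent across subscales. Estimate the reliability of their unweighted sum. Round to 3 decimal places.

0.849

Var(A+S+B) = 16.1² + 22.3² + 15² + 2·[16.1·22.3·0.30 + 16.1·15·0.05 + 22.3·15·0.60] = 981.5 + 640.968 = 1622.47.
With uncorrelated errors the cross-covariances are all true-score covariance, so they carry over unchanged; only the diagonal terms shrink to ρᵢσᵢ².
True-score variance = [16.1²·0.65 + 22.3²·0.84 + 15²·0.67] + 640.968 = 736.96 + 640.968 = 1377.93.
Reliability = 1377.93 / 1622.47 = 0.849.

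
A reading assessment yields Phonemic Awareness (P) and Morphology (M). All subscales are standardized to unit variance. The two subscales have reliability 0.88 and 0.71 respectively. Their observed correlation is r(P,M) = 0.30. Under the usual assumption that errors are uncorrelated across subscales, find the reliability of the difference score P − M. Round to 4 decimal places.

0.7071

Var(P−M) = 1 + 1 − 2·0.30 = 2 − 0.6 = 1.4.
With uncorrelated errors the cross-covariances are all true-score covariance, so they carry over unchanged; only the diagonal terms shrink to ρᵢσᵢ².
True-score variance = [0.88 + 0.71] − 0.6 = 1.59 − 0.6 = 0.99.
Reliability = 0.99 / 1.4 = 0.7071.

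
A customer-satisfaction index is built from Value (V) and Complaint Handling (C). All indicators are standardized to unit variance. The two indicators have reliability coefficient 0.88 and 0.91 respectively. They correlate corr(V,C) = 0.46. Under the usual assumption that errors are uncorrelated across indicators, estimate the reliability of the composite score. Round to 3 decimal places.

0.928

Var(V+C) = 2 + 2·[0.46] = 2 + 0.92 = 2.92.
Because errors are independent across components, Cov(Tᵢ,Tⱼ) = Cov(Xᵢ,Xⱼ); the off-diagonal part of the true-score variance is the same as above.
True-score variance = [0.88 + 0.91] + 0.92 = 1.79 + 0.92 = 2.71.
Reliability = 2.71 / 2.92 = 0.928.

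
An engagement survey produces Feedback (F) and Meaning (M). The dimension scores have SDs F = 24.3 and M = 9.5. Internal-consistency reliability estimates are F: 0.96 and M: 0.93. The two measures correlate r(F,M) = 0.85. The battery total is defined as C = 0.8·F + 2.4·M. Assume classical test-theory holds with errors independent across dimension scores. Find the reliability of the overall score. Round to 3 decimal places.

0.969

Var(C) = 0.8²·24.3² + 2.4²·9.5² + 2·[1.92·24.3·9.5·0.85] = 897.754 + 753.494 = 1651.25.
Because errors are independent across components, Cov(Tᵢ,Tⱼ) = Cov(Xᵢ,Xⱼ); the off-diagonal part of the true-score variance is the same as above.
True-score variance = [0.8²·24.3²·0.96 + 2.4²·9.5²·0.93] + 753.494 = 846.248 + 753.494 = 1599.74.
Reliability = 1599.74 / 1651.25 = 0.969.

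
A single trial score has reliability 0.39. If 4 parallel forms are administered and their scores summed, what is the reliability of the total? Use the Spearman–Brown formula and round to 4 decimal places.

0.7189

ρ_k = kρ / (1 + (k−1)ρ) = 4·0.39 / (1 + 3·0.39) = 1.560 / 2.170 = 0.7189.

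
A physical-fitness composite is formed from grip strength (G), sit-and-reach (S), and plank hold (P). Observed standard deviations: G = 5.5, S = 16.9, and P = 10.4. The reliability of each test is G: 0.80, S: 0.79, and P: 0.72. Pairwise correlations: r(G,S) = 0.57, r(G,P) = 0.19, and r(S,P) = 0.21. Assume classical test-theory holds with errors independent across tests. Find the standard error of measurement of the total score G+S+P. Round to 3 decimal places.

Var(total) = 424.02 + 201.518 = 625.538.
True-score variance = 327.707 + 201.518 = 529.225, so reliability = 0.8460.
Error variance = 625.538 − 529.225 = 96.3129; SEM = √96.3129 = 9.814.

9.814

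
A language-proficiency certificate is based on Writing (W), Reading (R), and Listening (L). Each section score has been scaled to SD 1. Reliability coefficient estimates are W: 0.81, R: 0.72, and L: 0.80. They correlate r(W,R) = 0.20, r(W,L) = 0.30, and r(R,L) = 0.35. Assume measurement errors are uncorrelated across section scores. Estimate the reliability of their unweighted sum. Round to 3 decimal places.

0.857

Var(W+R+L) = 3 + 2·[0.20 + 0.30 + 0.35] = 3 + 1.7 = 4.7.
Under uncorrelated errors the observed covariances equal the true-score covariances, so only the own-variance terms attenuate.
True-score variance = [0.81 + 0.72 + 0.80] + 1.7 = 2.33 + 1.7 = 4.03.
Reliability = 4.03 / 4.7 = 0.857.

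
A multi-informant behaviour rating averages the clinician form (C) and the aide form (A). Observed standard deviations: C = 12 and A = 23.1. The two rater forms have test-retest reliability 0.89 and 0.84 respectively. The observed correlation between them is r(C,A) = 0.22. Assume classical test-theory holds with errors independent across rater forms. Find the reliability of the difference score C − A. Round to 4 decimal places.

Var(C−A) = 12² + 23.1² − 2·12·23.1·0.22 = 677.61 − 121.968 = 555.642.
Under uncorrelated errors the observed covariances equal the true-score covariances, so only the own-variance terms attenuate.
True-score variance = [12²·0.89 + 23.1²·0.84] − 121.968 = 576.392 − 121.968 = 454.424.
Reliability = 454.424 / 555.642 = 0.8178.

0.8178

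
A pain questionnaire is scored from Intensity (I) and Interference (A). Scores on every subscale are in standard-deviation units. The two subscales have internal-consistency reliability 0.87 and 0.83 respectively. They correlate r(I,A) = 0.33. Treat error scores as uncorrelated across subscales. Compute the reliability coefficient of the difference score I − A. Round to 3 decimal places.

0.776

Var(I−A) = 1 + 1 − 2·0.33 = 2 − 0.66 = 1.34.
Because errors are independent across components, Cov(Tᵢ,Tⱼ) = Cov(Xᵢ,Xⱼ); the off-diagonal part of the true-score variance is the same as above.
True-score variance = [0.87 + 0.83] − 0.66 = 1.7 − 0.66 = 1.04.
Reliability = 1.04 / 1.34 = 0.776.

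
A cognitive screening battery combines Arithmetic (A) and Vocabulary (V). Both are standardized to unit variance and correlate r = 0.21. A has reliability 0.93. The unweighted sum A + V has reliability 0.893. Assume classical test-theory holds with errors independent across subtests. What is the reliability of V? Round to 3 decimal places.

0.811

Var(A+V) = 2 + 2·0.21 = 2.420.
True-score variance = ρ_A + ρ_V + 2·0.21, so 0.893 = (0.93 + ρ_V + 0.42) / 2.420.
ρ_V = 0.893·2.420 − 0.93 − 0.42 = 0.811.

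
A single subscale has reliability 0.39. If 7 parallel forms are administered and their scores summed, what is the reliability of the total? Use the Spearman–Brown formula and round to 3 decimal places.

0.817

ρ_k = kρ / (1 + (k−1)ρ) = 7·0.39 / (1 + 6·0.39) = 2.730 / 3.340 = 0.817.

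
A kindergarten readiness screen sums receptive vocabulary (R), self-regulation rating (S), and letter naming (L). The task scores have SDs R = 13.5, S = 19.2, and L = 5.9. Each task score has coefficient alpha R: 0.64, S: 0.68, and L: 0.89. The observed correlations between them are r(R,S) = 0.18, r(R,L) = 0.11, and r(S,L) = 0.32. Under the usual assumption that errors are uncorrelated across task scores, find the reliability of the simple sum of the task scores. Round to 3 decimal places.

0.756

Var(R+S+L) = 13.5² + 19.2² + 5.9² + 2·[13.5·19.2·0.18 + 13.5·5.9·0.11 + 19.2·5.9·0.32] = 585.7 + 183.334 = 769.034.
Because errors are independent across components, Cov(Tᵢ,Tⱼ) = Cov(Xᵢ,Xⱼ); the off-diagonal part of the true-score variance is the same as above.
True-score variance = [13.5²·0.64 + 19.2²·0.68 + 5.9²·0.89] + 183.334 = 398.296 + 183.334 = 581.63.
Reliability = 581.63 / 769.034 = 0.756.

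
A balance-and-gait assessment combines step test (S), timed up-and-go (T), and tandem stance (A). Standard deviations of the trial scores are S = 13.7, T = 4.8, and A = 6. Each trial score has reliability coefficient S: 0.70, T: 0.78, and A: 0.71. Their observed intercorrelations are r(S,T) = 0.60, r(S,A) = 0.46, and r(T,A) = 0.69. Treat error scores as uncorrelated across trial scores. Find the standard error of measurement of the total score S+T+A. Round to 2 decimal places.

8.47

Var(total) = 246.73 + 194.28 = 441.01.
True-score variance = 174.914 + 194.28 = 369.194, so reliability = 0.8372.
Error variance = 441.01 − 369.194 = 71.8158; SEM = √71.8158 = 8.47.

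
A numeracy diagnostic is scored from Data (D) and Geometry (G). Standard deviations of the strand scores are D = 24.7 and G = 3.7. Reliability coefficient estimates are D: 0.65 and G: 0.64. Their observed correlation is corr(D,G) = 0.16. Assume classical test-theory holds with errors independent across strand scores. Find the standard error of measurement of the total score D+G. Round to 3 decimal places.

Var(total) = 623.78 + 29.2448 = 653.025.
True-score variance = 405.32 + 29.2448 = 434.565, so reliability = 0.6655.
Error variance = 653.025 − 434.565 = 218.46; SEM = √218.46 = 14.780.

14.780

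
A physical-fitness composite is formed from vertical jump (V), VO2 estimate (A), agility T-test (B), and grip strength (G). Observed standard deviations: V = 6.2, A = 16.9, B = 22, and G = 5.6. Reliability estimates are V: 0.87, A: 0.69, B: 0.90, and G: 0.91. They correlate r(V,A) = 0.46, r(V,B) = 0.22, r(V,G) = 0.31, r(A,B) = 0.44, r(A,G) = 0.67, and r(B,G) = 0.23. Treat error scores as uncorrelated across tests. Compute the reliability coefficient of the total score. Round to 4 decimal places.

Var(V+A+B+G) = 6.2² + 16.9² + 22² + 5.6² + 2·[6.2·16.9·0.46 + 6.2·22·0.22 + 6.2·5.6·0.31 + 16.9·22·0.44 + 16.9·5.6·0.67 + 22·5.6·0.23] = 839.41 + 688.614 = 1528.02.
Because errors are independent across components, Cov(Tᵢ,Tⱼ) = Cov(Xᵢ,Xⱼ); the off-diagonal part of the true-score variance is the same as above.
True-score variance = [6.2²·0.87 + 16.9²·0.69 + 22²·0.90 + 5.6²·0.91] + 688.614 = 694.651 + 688.614 = 1383.26.
Reliability = 1383.26 / 1528.02 = 0.9053.

0.9053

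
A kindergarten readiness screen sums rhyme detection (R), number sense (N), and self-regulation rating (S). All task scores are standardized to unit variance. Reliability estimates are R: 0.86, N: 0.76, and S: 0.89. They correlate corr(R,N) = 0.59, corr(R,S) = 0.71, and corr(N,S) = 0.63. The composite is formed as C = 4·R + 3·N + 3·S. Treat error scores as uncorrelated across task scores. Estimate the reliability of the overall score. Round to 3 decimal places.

0.930

Var(C) = 4² + 3² + 3² + 2·[12·0.59 + 12·0.71 + 9·0.63] = 34 + 42.54 = 76.54.
With uncorrelated errors the cross-covariances are all true-score covariance, so they carry over unchanged; only the diagonal terms shrink to ρᵢσᵢ².
True-score variance = [4²·0.86 + 3²·0.76 + 3²·0.89] + 42.54 = 28.61 + 42.54 = 71.15.
Reliability = 71.15 / 76.54 = 0.930.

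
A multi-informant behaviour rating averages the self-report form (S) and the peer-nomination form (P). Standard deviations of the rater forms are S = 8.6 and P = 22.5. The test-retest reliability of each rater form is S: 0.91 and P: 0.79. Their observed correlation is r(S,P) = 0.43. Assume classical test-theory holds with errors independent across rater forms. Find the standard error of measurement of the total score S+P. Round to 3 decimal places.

Var(total) = 580.21 + 166.41 = 746.62.
True-score variance = 467.241 + 166.41 = 633.651, so reliability = 0.8487.
Error variance = 746.62 − 633.651 = 112.969; SEM = √112.969 = 10.629.

10.629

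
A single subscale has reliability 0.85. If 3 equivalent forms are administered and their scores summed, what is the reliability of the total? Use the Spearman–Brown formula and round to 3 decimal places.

ρ_k = kρ / (1 + (k−1)ρ) = 3·0.85 / (1 + 2·0.85) = 2.550 / 2.700 = 0.944.

0.944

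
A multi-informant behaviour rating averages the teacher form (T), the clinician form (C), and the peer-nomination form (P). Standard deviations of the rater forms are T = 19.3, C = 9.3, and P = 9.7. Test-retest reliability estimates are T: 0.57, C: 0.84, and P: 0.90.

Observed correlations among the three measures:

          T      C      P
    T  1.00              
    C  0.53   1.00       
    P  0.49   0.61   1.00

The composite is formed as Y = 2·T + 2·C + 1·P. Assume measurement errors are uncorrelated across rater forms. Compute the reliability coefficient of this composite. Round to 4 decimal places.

0.7848

Var(Y) = 2²·19.3² + 2²·9.3² + 9.7² + 2·[4·19.3·9.3·0.53 + 2·19.3·9.7·0.49 + 2·9.3·9.7·0.61] = 1930.01 + 1348.08 = 3278.09.
Because errors are independent across components, Cov(Tᵢ,Tⱼ) = Cov(Xᵢ,Xⱼ); the off-diagonal part of the true-score variance is the same as above.
True-score variance = [2²·19.3²·0.57 + 2²·9.3²·0.84 + 9.7²·0.90] + 1348.08 = 1224.56 + 1348.08 = 2572.65.
Reliability = 2572.65 / 3278.09 = 0.7848.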